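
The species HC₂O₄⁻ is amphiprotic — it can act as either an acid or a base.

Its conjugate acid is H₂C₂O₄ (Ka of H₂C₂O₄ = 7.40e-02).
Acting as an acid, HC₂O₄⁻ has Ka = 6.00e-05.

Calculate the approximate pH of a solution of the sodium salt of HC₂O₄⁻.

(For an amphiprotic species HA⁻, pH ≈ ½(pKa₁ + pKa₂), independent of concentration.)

pKa₁ = -log(7.40e-02) = 1.13; pKa₂ = -log(6.00e-05) = 4.22. For an amphiprotic species, pH ≈ ½(pKa₁ + pKa₂) = ½(1.13 + 4.22) = 2.68.

pH = 2.68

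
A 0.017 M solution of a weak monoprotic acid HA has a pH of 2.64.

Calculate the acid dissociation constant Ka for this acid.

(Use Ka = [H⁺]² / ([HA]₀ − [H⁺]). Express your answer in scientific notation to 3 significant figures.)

[H⁺] = 10^(−pH) = 10^(−2.64) = 2.291e-03 M. For HA ⇌ H⁺ + A⁻, Ka = [H⁺][A⁻]/[HA] = [H⁺]² / ([HA]₀ − [H⁺]) = (2.291e-03)² / (0.017 − 2.291e-03) = 3.57e-04.

K_a = 3.57e-04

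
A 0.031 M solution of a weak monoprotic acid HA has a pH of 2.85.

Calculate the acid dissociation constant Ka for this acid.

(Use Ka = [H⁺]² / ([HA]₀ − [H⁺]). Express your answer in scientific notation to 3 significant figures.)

[H⁺] = 10^(−pH) = 10^(−2.85) = 1.413e-03 M. For HA ⇌ H⁺ + A⁻, Ka = [H⁺][A⁻]/[HA] = [H⁺]² / ([HA]₀ − [H⁺]) = (1.413e-03)² / (0.031 − 1.413e-03) = 6.74e-05.

K_a = 6.74e-05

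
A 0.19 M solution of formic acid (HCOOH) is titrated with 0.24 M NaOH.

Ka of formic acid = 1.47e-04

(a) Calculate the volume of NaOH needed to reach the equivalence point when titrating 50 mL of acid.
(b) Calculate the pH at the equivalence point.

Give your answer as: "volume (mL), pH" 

moles acid = 0.19 × 50/1000 = 0.0095 mol; V_base = moles/0.24 × 1000 = 39.6 mL. At equivalence only the conjugate base is present: [A⁻] = 0.0095/0.090 = 1.0605e-01 M. Kb = Kw/Ka = 6.80e-11; [OH⁻] = √(Kb × [A⁻]) = 2.6859e-06; pOH = 5.57; pH = 14 - pOH = 8.43.

V = 39.6 mL, pH = 8.43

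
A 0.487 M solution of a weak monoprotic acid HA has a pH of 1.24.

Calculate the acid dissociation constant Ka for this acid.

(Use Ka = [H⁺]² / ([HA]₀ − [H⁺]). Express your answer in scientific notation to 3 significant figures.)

[H⁺] = 10^(−pH) = 10^(−1.24) = 5.754e-02 M. For HA ⇌ H⁺ + A⁻, Ka = [H⁺][A⁻]/[HA] = [H⁺]² / ([HA]₀ − [H⁺]) = (5.754e-02)² / (0.487 − 5.754e-02) = 7.71e-03.

K_a = 7.71e-03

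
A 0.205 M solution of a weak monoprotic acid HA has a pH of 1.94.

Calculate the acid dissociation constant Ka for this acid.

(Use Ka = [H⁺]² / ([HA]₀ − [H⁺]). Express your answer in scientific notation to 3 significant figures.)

[H⁺] = 10^(−pH) = 10^(−1.94) = 1.148e-02 M. For HA ⇌ H⁺ + A⁻, Ka = [H⁺][A⁻]/[HA] = [H⁺]² / ([HA]₀ − [H⁺]) = (1.148e-02)² / (0.205 − 1.148e-02) = 6.81e-04.

K_a = 6.81e-04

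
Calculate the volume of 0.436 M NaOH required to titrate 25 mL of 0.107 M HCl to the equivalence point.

At equivalence: moles acid = moles base. moles HCl = 0.107 × 25/1000 = 0.002675 mol. V_base = moles / 0.436 × 1000 = 6.1 mL.

V_{base} = 6.1 mL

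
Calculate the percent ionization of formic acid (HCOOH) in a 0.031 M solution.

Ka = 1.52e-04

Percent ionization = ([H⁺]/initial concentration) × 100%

Using Ka equilibrium: x² + Ka×x - Ka×C = 0. Solving: [H⁺] = 2.0960e-03. Percent = (2.0960e-03/0.031) × 100

Percent ionization = 6.76%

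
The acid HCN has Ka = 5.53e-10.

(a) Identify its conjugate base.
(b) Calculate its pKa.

(a) The conjugate base is formed by removing one H⁺ from HCN, giving CN⁻. (b) pKa = -log(Ka) = -log(5.53e-10) = 9.26.

Conjugate base: CN⁻; pK_a = 9.26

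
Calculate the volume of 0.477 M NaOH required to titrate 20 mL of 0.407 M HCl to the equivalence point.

At equivalence: moles acid = moles base. moles HCl = 0.407 × 20/1000 = 0.00814 mol. V_base = moles / 0.477 × 1000 = 17.1 mL.

V_{base} = 17.1 mL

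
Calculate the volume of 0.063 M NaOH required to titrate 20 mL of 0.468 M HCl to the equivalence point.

At equivalence: moles acid = moles base. moles HCl = 0.468 × 20/1000 = 0.00936 mol. V_base = moles / 0.063 × 1000 = 148.6 mL.

V_{base} = 148.6 mL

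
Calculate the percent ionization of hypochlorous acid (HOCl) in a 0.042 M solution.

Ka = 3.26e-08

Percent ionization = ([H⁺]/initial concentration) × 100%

Using Ka equilibrium: x² + Ka×x - Ka×C = 0. Solving: [H⁺] = 3.6986e-05. Percent = (3.6986e-05/0.042) × 100

Percent ionization = 0.0881%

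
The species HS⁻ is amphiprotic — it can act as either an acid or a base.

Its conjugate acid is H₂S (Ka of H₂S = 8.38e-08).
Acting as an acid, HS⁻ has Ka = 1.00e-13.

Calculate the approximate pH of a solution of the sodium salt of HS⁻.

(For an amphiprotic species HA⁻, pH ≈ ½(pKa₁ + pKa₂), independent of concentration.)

pKa₁ = -log(8.38e-08) = 7.08; pKa₂ = -log(1.00e-13) = 13.00. For an amphiprotic species, pH ≈ ½(pKa₁ + pKa₂) = ½(7.08 + 13.00) = 10.04.

pH = 10.04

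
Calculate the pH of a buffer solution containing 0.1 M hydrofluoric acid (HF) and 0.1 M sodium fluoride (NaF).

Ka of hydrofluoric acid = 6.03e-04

pKa = -log(6.03e-04) = 3.22. pH = pKa + log([A⁻]/[HA]) = 3.22 + log(0.1/0.1)

pH = 3.22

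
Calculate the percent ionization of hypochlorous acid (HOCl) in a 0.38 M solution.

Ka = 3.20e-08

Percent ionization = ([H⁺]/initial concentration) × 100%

Using Ka equilibrium: x² + Ka×x - Ka×C = 0. Solving: [H⁺] = 1.1026e-04. Percent = (1.1026e-04/0.38) × 100

Percent ionization = 0.029%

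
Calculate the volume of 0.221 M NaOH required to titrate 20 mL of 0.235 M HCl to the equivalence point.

At equivalence: moles acid = moles base. moles HCl = 0.235 × 20/1000 = 0.0047 mol. V_base = moles / 0.221 × 1000 = 21.3 mL.

V_{base} = 21.3 mL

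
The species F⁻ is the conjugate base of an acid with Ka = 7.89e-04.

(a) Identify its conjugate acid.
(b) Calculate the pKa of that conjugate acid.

(a) The conjugate acid is formed by adding one H⁺ to F⁻, giving HF. (b) pKa = -log(Ka) = -log(7.89e-04) = 3.10.

Conjugate acid: HF; pK_a = 3.10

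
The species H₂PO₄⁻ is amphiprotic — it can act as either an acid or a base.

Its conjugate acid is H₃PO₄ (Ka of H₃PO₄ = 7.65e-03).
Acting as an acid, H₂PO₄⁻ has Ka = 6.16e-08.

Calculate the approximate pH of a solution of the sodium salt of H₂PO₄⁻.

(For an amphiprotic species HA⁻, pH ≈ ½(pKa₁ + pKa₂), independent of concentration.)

pKa₁ = -log(7.65e-03) = 2.12; pKa₂ = -log(6.16e-08) = 7.21. For an amphiprotic species, pH ≈ ½(pKa₁ + pKa₂) = ½(2.12 + 7.21) = 4.66.

pH = 4.66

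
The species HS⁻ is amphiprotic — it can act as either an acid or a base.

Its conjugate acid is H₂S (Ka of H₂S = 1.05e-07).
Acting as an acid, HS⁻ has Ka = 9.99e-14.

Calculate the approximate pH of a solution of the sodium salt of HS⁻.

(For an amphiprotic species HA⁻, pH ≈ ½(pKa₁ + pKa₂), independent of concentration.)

pKa₁ = -log(1.05e-07) = 6.98; pKa₂ = -log(9.99e-14) = 13.00. For an amphiprotic species, pH ≈ ½(pKa₁ + pKa₂) = ½(6.98 + 13.00) = 9.99.

pH = 9.99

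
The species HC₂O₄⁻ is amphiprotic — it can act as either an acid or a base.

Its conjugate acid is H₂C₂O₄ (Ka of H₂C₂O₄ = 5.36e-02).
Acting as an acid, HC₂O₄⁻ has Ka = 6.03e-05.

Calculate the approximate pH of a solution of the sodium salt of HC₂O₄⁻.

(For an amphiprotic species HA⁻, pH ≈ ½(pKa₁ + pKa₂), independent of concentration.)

pKa₁ = -log(5.36e-02) = 1.27; pKa₂ = -log(6.03e-05) = 4.22. For an amphiprotic species, pH ≈ ½(pKa₁ + pKa₂) = ½(1.27 + 4.22) = 2.75.

pH = 2.75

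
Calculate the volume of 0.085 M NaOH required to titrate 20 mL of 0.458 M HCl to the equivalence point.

At equivalence: moles acid = moles base. moles HCl = 0.458 × 20/1000 = 0.00916 mol. V_base = moles / 0.085 × 1000 = 107.8 mL.

V_{base} = 107.8 mL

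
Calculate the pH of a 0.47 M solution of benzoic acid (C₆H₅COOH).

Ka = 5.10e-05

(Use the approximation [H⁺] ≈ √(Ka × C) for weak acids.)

[H⁺] = √(Ka × C) = √(5.10e-05 × 0.47) = 4.8959e-03. pH = -log(4.8959e-03)

pH = 2.31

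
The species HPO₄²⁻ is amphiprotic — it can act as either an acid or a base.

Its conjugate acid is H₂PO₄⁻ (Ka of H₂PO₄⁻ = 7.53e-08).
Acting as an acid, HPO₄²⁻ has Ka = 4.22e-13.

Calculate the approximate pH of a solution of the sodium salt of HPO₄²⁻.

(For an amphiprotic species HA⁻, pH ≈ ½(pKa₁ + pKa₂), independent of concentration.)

pKa₁ = -log(7.53e-08) = 7.12; pKa₂ = -log(4.22e-13) = 12.37. For an amphiprotic species, pH ≈ ½(pKa₁ + pKa₂) = ½(7.12 + 12.37) = 9.75.

pH = 9.75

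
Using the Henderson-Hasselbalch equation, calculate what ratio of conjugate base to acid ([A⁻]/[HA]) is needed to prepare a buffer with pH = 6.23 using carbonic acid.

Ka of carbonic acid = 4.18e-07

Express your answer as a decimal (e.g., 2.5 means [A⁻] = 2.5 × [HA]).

pKa = -log(4.18e-07) = 6.3788. pH = pKa + log([A⁻]/[HA]), so log([A⁻]/[HA]) = pH − pKa = 6.23 − 6.3788 = -0.1488. [A⁻]/[HA] = 10^(-0.1488) = 0.710

[A⁻]/[HA] = 0.710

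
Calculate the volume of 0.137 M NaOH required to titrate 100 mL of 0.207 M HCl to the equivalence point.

At equivalence: moles acid = moles base. moles HCl = 0.207 × 100/1000 = 0.0207 mol. V_base = moles / 0.137 × 1000 = 151.1 mL.

V_{base} = 151.1 mL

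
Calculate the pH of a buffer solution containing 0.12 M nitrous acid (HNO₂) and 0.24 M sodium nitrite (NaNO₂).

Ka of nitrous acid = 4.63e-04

pKa = -log(4.63e-04) = 3.33. pH = pKa + log([A⁻]/[HA]) = 3.33 + log(0.24/0.12)

pH = 3.64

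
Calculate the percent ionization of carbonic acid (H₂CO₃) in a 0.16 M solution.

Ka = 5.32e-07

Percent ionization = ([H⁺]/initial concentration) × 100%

Using Ka equilibrium: x² + Ka×x - Ka×C = 0. Solving: [H⁺] = 2.9149e-04. Percent = (2.9149e-04/0.16) × 100

Percent ionization = 0.182%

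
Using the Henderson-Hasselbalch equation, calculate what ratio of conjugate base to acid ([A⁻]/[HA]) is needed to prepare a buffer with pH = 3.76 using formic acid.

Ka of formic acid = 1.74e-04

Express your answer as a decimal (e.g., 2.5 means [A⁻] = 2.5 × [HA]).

pKa = -log(1.74e-04) = 3.7595. pH = pKa + log([A⁻]/[HA]), so log([A⁻]/[HA]) = pH − pKa = 3.76 − 3.7595 = 0.0005. [A⁻]/[HA] = 10^(0.0005) = 1.00

[A⁻]/[HA] = 1.00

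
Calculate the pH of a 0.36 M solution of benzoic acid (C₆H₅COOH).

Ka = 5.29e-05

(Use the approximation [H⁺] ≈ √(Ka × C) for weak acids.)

[H⁺] = √(Ka × C) = √(5.29e-05 × 0.36) = 4.3639e-03. pH = -log(4.3639e-03)

pH = 2.36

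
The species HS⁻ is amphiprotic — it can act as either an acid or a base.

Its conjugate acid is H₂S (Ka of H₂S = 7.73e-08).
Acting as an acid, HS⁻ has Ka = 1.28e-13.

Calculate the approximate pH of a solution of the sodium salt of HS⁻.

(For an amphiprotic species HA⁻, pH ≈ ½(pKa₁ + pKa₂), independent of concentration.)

pKa₁ = -log(7.73e-08) = 7.11; pKa₂ = -log(1.28e-13) = 12.89. For an amphiprotic species, pH ≈ ½(pKa₁ + pKa₂) = ½(7.11 + 12.89) = 10.00.

pH = 10.00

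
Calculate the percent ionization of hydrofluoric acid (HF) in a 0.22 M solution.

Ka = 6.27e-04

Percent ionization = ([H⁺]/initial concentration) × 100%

Using Ka equilibrium: x² + Ka×x - Ka×C = 0. Solving: [H⁺] = 1.1435e-02. Percent = (1.1435e-02/0.22) × 100

Percent ionization = 5.2%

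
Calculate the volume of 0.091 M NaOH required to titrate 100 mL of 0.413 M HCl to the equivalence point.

At equivalence: moles acid = moles base. moles HCl = 0.413 × 100/1000 = 0.0413 mol. V_base = moles / 0.091 × 1000 = 453.8 mL.

V_{base} = 453.8 mL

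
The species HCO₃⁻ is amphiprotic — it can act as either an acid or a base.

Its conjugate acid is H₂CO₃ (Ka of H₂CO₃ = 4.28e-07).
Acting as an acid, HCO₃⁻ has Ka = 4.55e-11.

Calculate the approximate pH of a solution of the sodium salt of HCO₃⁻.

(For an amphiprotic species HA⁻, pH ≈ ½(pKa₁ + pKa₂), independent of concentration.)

pKa₁ = -log(4.28e-07) = 6.37; pKa₂ = -log(4.55e-11) = 10.34. For an amphiprotic species, pH ≈ ½(pKa₁ + pKa₂) = ½(6.37 + 10.34) = 8.36.

pH = 8.36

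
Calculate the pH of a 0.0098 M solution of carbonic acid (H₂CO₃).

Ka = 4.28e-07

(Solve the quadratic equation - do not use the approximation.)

x² + Ka×x - Ka×C = 0. Using quadratic formula: [H⁺] = 6.4551e-05

pH = 4.19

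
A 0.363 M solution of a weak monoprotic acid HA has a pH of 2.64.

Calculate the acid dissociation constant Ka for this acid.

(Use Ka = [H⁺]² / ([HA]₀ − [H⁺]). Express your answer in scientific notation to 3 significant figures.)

[H⁺] = 10^(−pH) = 10^(−2.64) = 2.291e-03 M. For HA ⇌ H⁺ + A⁻, Ka = [H⁺][A⁻]/[HA] = [H⁺]² / ([HA]₀ − [H⁺]) = (2.291e-03)² / (0.363 − 2.291e-03) = 1.45e-05.

K_a = 1.45e-05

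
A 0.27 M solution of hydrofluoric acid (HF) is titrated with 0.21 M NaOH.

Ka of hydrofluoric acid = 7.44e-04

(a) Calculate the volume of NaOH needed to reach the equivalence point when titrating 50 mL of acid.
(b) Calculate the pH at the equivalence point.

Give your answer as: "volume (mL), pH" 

moles acid = 0.27 × 50/1000 = 0.0135 mol; V_base = moles/0.21 × 1000 = 64.3 mL. At equivalence only the conjugate base is present: [A⁻] = 0.0135/0.114 = 1.1812e-01 M. Kb = Kw/Ka = 1.34e-11; [OH⁻] = √(Kb × [A⁻]) = 1.2600e-06; pOH = 5.90; pH = 14 - pOH = 8.10.

V = 64.3 mL, pH = 8.10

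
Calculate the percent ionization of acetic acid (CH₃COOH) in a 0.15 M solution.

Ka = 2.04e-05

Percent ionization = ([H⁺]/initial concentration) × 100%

Using Ka equilibrium: x² + Ka×x - Ka×C = 0. Solving: [H⁺] = 1.7391e-03. Percent = (1.7391e-03/0.15) × 100

Percent ionization = 1.16%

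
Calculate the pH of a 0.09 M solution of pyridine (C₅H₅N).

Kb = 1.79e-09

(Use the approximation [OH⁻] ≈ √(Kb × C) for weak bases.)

[OH⁻] = √(Kb × C) = √(1.79e-09 × 0.09) = 1.2693e-05. pOH = 4.90, pH = 14 - pOH

pH = 9.10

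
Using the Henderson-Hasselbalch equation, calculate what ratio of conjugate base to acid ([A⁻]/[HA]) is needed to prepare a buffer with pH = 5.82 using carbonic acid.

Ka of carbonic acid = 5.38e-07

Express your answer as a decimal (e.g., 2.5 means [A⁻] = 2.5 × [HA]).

pKa = -log(5.38e-07) = 6.2692. pH = pKa + log([A⁻]/[HA]), so log([A⁻]/[HA]) = pH − pKa = 5.82 − 6.2692 = -0.4492. [A⁻]/[HA] = 10^(-0.4492) = 0.355

[A⁻]/[HA] = 0.355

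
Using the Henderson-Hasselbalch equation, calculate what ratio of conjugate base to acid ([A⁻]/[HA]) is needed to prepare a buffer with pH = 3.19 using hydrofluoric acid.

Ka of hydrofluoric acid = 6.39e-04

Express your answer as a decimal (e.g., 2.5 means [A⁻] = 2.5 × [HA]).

pKa = -log(6.39e-04) = 3.1945. pH = pKa + log([A⁻]/[HA]), so log([A⁻]/[HA]) = pH − pKa = 3.19 − 3.1945 = -0.0045. [A⁻]/[HA] = 10^(-0.0045) = 0.990

[A⁻]/[HA] = 0.990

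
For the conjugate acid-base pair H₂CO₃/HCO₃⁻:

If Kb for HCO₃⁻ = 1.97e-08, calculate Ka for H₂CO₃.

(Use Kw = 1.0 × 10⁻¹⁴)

For a conjugate pair Ka × Kb = Kw, so Ka = Kw/Kb = 1.0 × 10⁻¹⁴ / 1.97e-08 = 5.08e-07.

K_a = 5.08e-07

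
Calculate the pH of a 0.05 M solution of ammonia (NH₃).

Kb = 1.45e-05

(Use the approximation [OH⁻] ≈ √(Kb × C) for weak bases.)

[OH⁻] = √(Kb × C) = √(1.45e-05 × 0.05) = 8.5147e-04. pOH = 3.07, pH = 14 - pOH

pH = 10.93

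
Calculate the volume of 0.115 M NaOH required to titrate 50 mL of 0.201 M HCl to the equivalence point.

At equivalence: moles acid = moles base. moles HCl = 0.201 × 50/1000 = 0.01005 mol. V_base = moles / 0.115 × 1000 = 87.4 mL.

V_{base} = 87.4 mL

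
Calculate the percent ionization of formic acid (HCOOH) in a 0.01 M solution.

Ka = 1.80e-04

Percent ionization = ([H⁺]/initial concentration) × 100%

Using Ka equilibrium: x² + Ka×x - Ka×C = 0. Solving: [H⁺] = 1.2547e-03. Percent = (1.2547e-03/0.01) × 100

Percent ionization = 12.5%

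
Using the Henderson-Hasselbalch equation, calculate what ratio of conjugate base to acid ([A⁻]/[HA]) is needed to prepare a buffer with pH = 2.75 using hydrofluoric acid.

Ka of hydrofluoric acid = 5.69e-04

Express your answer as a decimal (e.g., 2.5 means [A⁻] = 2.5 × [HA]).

pKa = -log(5.69e-04) = 3.2449. pH = pKa + log([A⁻]/[HA]), so log([A⁻]/[HA]) = pH − pKa = 2.75 − 3.2449 = -0.4949. [A⁻]/[HA] = 10^(-0.4949) = 0.320

[A⁻]/[HA] = 0.320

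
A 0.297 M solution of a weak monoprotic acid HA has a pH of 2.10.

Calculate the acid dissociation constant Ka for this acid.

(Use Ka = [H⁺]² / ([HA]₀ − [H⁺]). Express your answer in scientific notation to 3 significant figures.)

[H⁺] = 10^(−pH) = 10^(−2.10) = 7.943e-03 M. For HA ⇌ H⁺ + A⁻, Ka = [H⁺][A⁻]/[HA] = [H⁺]² / ([HA]₀ − [H⁺]) = (7.943e-03)² / (0.297 − 7.943e-03) = 2.18e-04.

K_a = 2.18e-04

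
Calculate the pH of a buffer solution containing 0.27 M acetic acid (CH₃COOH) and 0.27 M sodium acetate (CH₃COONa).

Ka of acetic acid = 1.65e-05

pKa = -log(1.65e-05) = 4.78. pH = pKa + log([A⁻]/[HA]) = 4.78 + log(0.27/0.27)

pH = 4.78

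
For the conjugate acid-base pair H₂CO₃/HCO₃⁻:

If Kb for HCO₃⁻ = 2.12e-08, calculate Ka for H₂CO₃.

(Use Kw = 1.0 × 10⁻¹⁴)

For a conjugate pair Ka × Kb = Kw, so Ka = Kw/Kb = 1.0 × 10⁻¹⁴ / 2.12e-08 = 4.72e-07.

K_a = 4.72e-07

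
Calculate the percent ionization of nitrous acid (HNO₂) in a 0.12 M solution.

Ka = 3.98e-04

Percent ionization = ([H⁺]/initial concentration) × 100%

Using Ka equilibrium: x² + Ka×x - Ka×C = 0. Solving: [H⁺] = 6.7147e-03. Percent = (6.7147e-03/0.12) × 100

Percent ionization = 5.6%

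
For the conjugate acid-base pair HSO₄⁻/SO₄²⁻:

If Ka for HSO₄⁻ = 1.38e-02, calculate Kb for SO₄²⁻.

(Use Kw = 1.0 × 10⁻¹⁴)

For a conjugate pair Ka × Kb = Kw, so Kb = Kw/Ka = 1.0 × 10⁻¹⁴ / 1.38e-02 = 7.25e-13.

K_b = 7.25e-13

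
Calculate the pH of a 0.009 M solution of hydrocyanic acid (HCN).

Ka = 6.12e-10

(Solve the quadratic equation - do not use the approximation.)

x² + Ka×x - Ka×C = 0. Using quadratic formula: [H⁺] = 2.3466e-06

pH = 5.63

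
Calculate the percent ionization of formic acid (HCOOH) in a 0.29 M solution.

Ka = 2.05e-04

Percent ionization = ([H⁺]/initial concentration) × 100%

Using Ka equilibrium: x² + Ka×x - Ka×C = 0. Solving: [H⁺] = 7.6086e-03. Percent = (7.6086e-03/0.29) × 100

Percent ionization = 2.62%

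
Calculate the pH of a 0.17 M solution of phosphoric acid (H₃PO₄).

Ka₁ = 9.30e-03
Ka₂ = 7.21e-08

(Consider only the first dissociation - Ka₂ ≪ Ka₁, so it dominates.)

First dissociation dominates. From Ka₁ = [H⁺][HA⁻]/[H₂A], x² + Ka₁·x − Ka₁·C = 0 with C = 0.17 M and Ka₁ = 9.30e-03. Solving: [H⁺] = (−Ka₁ + √(Ka₁² + 4·Ka₁·C)) / 2 = 3.5383e-02 M. pH = -log(3.5383e-02) = 1.45.

pH = 1.45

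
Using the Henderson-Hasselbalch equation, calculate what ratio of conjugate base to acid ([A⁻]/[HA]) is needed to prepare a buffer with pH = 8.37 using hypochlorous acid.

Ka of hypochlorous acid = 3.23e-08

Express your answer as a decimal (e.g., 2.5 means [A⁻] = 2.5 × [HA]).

pKa = -log(3.23e-08) = 7.4908. pH = pKa + log([A⁻]/[HA]), so log([A⁻]/[HA]) = pH − pKa = 8.37 − 7.4908 = 0.8792. [A⁻]/[HA] = 10^(0.8792) = 7.57

[A⁻]/[HA] = 7.57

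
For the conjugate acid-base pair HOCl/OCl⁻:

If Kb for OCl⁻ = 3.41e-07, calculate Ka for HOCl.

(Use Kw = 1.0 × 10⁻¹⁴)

For a conjugate pair Ka × Kb = Kw, so Ka = Kw/Kb = 1.0 × 10⁻¹⁴ / 3.41e-07 = 2.93e-08.

K_a = 2.93e-08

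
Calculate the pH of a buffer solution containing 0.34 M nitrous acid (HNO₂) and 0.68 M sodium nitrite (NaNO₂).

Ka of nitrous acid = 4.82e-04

pKa = -log(4.82e-04) = 3.32. pH = pKa + log([A⁻]/[HA]) = 3.32 + log(0.68/0.34)

pH = 3.62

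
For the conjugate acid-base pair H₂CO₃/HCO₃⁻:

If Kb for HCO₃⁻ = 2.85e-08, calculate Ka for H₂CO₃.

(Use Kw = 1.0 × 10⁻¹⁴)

For a conjugate pair Ka × Kb = Kw, so Ka = Kw/Kb = 1.0 × 10⁻¹⁴ / 2.85e-08 = 3.51e-07.

K_a = 3.51e-07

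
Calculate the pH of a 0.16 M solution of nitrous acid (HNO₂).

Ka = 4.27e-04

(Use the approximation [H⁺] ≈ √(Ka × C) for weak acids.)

[H⁺] = √(Ka × C) = √(4.27e-04 × 0.16) = 8.2656e-03. pH = -log(8.2656e-03)

pH = 2.08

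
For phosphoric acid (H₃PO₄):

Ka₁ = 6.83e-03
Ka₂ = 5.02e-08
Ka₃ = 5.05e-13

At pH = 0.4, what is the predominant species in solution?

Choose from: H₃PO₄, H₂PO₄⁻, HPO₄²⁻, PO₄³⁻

pKa₁ = 2.17, pKa₂ = 7.30, pKa₃ = 12.30. For a polyprotic acid the predominant species crosses at each pKa: below pKa_n the protonated form dominates, above it the deprotonated form does. At pH = 0.4, the predominant species is H₃PO₄.

H₃PO₄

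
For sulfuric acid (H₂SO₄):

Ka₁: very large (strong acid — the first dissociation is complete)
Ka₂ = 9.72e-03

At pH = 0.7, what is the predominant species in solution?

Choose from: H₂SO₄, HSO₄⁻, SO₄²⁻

The first dissociation is complete, so H₂SO₄ itself is never the predominant species in water; pKa₂ = -log(9.72e-03) = 2.01. For a polyprotic acid the predominant species crosses at each pKa: below pKa_n the protonated form dominates, above it the deprotonated form does. At pH = 0.7, the predominant species is HSO₄⁻.

HSO₄⁻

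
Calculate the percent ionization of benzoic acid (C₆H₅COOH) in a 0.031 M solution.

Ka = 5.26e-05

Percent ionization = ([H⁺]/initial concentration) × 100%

Using Ka equilibrium: x² + Ka×x - Ka×C = 0. Solving: [H⁺] = 1.2509e-03. Percent = (1.2509e-03/0.031) × 100

Percent ionization = 4.04%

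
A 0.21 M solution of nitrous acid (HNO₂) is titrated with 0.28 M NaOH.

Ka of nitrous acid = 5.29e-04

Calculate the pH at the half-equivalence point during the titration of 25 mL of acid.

At half-equivalence [HA] = [A⁻], so Henderson-Hasselbalch gives pH = pKa = -log(5.29e-04) = 3.28.

pH = pKa = 3.28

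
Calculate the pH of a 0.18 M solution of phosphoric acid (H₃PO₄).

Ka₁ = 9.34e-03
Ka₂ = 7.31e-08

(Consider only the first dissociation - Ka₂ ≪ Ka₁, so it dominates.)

First dissociation dominates. From Ka₁ = [H⁺][HA⁻]/[H₂A], x² + Ka₁·x − Ka₁·C = 0 with C = 0.18 M and Ka₁ = 9.34e-03. Solving: [H⁺] = (−Ka₁ + √(Ka₁² + 4·Ka₁·C)) / 2 = 3.6598e-02 M. pH = -log(3.6598e-02) = 1.44.

pH = 1.44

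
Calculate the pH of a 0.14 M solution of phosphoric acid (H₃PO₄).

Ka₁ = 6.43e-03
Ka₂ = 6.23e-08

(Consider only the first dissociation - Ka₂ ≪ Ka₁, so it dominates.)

First dissociation dominates. From Ka₁ = [H⁺][HA⁻]/[H₂A], x² + Ka₁·x − Ka₁·C = 0 with C = 0.14 M and Ka₁ = 6.43e-03. Solving: [H⁺] = (−Ka₁ + √(Ka₁² + 4·Ka₁·C)) / 2 = 2.6960e-02 M. pH = -log(2.6960e-02) = 1.57.

pH = 1.57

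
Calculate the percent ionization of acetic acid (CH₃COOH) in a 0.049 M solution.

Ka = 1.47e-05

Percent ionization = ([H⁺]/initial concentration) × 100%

Using Ka equilibrium: x² + Ka×x - Ka×C = 0. Solving: [H⁺] = 8.4139e-04. Percent = (8.4139e-04/0.049) × 100

Percent ionization = 1.72%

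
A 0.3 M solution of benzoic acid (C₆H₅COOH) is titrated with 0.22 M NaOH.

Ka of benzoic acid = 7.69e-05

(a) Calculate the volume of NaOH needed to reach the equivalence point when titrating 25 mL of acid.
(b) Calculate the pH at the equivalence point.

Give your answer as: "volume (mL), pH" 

moles acid = 0.3 × 25/1000 = 0.0075 mol; V_base = moles/0.22 × 1000 = 34.1 mL. At equivalence only the conjugate base is present: [A⁻] = 0.0075/0.059 = 1.2692e-01 M. Kb = Kw/Ka = 1.30e-10; [OH⁻] = √(Kb × [A⁻]) = 4.0626e-06; pOH = 5.39; pH = 14 - pOH = 8.61.

V = 34.1 mL, pH = 8.61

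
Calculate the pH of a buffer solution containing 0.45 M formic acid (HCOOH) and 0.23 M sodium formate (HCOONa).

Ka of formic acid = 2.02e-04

pKa = -log(2.02e-04) = 3.69. pH = pKa + log([A⁻]/[HA]) = 3.69 + log(0.23/0.45)

pH = 3.40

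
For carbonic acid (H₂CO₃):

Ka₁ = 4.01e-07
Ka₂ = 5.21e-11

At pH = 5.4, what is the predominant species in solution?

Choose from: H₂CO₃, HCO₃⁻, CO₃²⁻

pKa₁ = 6.40, pKa₂ = 10.28. For a polyprotic acid the predominant species crosses at each pKa: below pKa_n the protonated form dominates, above it the deprotonated form does. At pH = 5.4, the predominant species is H₂CO₃.

H₂CO₃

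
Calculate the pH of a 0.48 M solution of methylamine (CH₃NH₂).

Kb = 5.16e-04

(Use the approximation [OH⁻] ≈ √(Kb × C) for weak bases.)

[OH⁻] = √(Kb × C) = √(5.16e-04 × 0.48) = 1.5738e-02. pOH = 1.80, pH = 14 - pOH

pH = 12.20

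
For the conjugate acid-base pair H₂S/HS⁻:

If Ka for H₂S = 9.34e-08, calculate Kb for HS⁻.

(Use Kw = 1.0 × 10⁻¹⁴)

For a conjugate pair Ka × Kb = Kw, so Kb = Kw/Ka = 1.0 × 10⁻¹⁴ / 9.34e-08 = 1.07e-07.

K_b = 1.07e-07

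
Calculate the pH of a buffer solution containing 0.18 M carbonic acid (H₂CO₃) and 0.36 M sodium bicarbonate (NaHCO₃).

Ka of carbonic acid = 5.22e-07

pKa = -log(5.22e-07) = 6.28. pH = pKa + log([A⁻]/[HA]) = 6.28 + log(0.36/0.18)

pH = 6.58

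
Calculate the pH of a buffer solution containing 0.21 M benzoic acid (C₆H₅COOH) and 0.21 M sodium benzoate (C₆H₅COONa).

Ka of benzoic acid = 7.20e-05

pKa = -log(7.20e-05) = 4.14. pH = pKa + log([A⁻]/[HA]) = 4.14 + log(0.21/0.21)

pH = 4.14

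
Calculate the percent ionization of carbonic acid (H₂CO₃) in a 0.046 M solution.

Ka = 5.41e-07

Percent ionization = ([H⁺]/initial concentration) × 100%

Using Ka equilibrium: x² + Ka×x - Ka×C = 0. Solving: [H⁺] = 1.5748e-04. Percent = (1.5748e-04/0.046) × 100

Percent ionization = 0.342%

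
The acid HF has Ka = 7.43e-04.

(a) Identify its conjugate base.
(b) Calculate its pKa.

(a) The conjugate base is formed by removing one H⁺ from HF, giving F⁻. (b) pKa = -log(Ka) = -log(7.43e-04) = 3.13.

Conjugate base: F⁻; pK_a = 3.13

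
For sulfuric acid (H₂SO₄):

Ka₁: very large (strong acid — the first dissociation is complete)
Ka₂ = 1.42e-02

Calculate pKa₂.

pKa₂ = -log(Ka₂) = -log(1.42e-02) = 1.85.

pK_{a2} = 1.85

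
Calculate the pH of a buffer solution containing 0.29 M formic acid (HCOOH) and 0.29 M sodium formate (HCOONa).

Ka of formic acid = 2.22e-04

pKa = -log(2.22e-04) = 3.65. pH = pKa + log([A⁻]/[HA]) = 3.65 + log(0.29/0.29)

pH = 3.65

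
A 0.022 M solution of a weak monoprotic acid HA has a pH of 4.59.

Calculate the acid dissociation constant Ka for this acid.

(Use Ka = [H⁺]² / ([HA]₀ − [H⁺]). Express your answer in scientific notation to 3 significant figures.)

[H⁺] = 10^(−pH) = 10^(−4.59) = 2.570e-05 M. For HA ⇌ H⁺ + A⁻, Ka = [H⁺][A⁻]/[HA] = [H⁺]² / ([HA]₀ − [H⁺]) = (2.570e-05)² / (0.022 − 2.570e-05) = 3.01e-08.

K_a = 3.01e-08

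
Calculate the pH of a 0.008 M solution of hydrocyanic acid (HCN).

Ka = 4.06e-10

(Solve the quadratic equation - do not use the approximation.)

x² + Ka×x - Ka×C = 0. Using quadratic formula: [H⁺] = 1.8020e-06

pH = 5.74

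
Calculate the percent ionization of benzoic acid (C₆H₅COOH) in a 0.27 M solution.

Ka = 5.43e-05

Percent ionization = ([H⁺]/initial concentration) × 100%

Using Ka equilibrium: x² + Ka×x - Ka×C = 0. Solving: [H⁺] = 3.8019e-03. Percent = (3.8019e-03/0.27) × 100

Percent ionization = 1.41%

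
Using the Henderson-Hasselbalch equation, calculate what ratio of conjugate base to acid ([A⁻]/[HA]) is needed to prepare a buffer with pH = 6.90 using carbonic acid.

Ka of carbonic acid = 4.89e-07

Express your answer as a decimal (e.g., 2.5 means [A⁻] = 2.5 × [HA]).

pKa = -log(4.89e-07) = 6.3107. pH = pKa + log([A⁻]/[HA]), so log([A⁻]/[HA]) = pH − pKa = 6.90 − 6.3107 = 0.5893. [A⁻]/[HA] = 10^(0.5893) = 3.88

[A⁻]/[HA] = 3.88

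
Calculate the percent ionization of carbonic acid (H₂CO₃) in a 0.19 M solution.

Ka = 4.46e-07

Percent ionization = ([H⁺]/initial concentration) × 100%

Using Ka equilibrium: x² + Ka×x - Ka×C = 0. Solving: [H⁺] = 2.9088e-04. Percent = (2.9088e-04/0.19) × 100

Percent ionization = 0.153%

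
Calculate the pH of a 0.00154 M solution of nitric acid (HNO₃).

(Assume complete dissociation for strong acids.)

[H⁺] = 0.00154 M for strong acid. pH = -log[H⁺] = -log(0.00154)

pH = 2.81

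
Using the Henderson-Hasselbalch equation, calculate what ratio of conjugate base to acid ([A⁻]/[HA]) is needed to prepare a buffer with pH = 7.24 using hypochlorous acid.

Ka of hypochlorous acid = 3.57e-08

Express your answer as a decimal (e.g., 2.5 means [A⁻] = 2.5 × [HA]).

pKa = -log(3.57e-08) = 7.4473. pH = pKa + log([A⁻]/[HA]), so log([A⁻]/[HA]) = pH − pKa = 7.24 − 7.4473 = -0.2073. [A⁻]/[HA] = 10^(-0.2073) = 0.620

[A⁻]/[HA] = 0.620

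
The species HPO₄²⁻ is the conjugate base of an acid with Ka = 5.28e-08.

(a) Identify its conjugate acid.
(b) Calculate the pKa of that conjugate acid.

(a) The conjugate acid is formed by adding one H⁺ to HPO₄²⁻, giving H₂PO₄⁻. (b) pKa = -log(Ka) = -log(5.28e-08) = 7.28.

Conjugate acid: H₂PO₄⁻; pK_a = 7.28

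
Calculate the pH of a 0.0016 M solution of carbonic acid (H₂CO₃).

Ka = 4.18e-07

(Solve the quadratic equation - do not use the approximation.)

x² + Ka×x - Ka×C = 0. Using quadratic formula: [H⁺] = 2.5653e-05

pH = 4.59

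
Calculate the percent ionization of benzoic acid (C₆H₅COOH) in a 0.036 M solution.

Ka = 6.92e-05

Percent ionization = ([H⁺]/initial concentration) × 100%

Using Ka equilibrium: x² + Ka×x - Ka×C = 0. Solving: [H⁺] = 1.5441e-03. Percent = (1.5441e-03/0.036) × 100

Percent ionization = 4.29%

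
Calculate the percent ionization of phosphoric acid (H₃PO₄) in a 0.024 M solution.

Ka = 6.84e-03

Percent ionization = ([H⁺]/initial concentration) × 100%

Using Ka equilibrium: x² + Ka×x - Ka×C = 0. Solving: [H⁺] = 9.8411e-03. Percent = (9.8411e-03/0.024) × 100

Percent ionization = 41%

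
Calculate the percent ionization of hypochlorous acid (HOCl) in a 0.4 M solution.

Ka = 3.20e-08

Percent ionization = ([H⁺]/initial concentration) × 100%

Using Ka equilibrium: x² + Ka×x - Ka×C = 0. Solving: [H⁺] = 1.1312e-04. Percent = (1.1312e-04/0.4) × 100

Percent ionization = 0.0283%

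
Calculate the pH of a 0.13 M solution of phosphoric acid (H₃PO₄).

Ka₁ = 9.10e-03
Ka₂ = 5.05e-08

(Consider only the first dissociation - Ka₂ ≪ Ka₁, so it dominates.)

First dissociation dominates. From Ka₁ = [H⁺][HA⁻]/[H₂A], x² + Ka₁·x − Ka₁·C = 0 with C = 0.13 M and Ka₁ = 9.10e-03. Solving: [H⁺] = (−Ka₁ + √(Ka₁² + 4·Ka₁·C)) / 2 = 3.0144e-02 M. pH = -log(3.0144e-02) = 1.52.

pH = 1.52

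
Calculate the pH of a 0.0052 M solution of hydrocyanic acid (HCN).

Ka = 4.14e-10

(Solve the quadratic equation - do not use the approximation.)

x² + Ka×x - Ka×C = 0. Using quadratic formula: [H⁺] = 1.4670e-06

pH = 5.83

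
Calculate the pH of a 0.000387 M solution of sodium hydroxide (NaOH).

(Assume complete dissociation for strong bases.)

[OH⁻] = 0.000387 M for strong base. pOH = -log[OH⁻] = 3.41, pH = 14 - pOH

pH = 10.59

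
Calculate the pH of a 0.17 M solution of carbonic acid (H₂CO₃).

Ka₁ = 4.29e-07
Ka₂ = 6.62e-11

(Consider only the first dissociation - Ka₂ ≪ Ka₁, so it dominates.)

First dissociation dominates. From Ka₁ = [H⁺][HA⁻]/[H₂A], x² + Ka₁·x − Ka₁·C = 0 with C = 0.17 M and Ka₁ = 4.29e-07. Solving: [H⁺] = (−Ka₁ + √(Ka₁² + 4·Ka₁·C)) / 2 = 2.6984e-04 M. pH = -log(2.6984e-04) = 3.57.

pH = 3.57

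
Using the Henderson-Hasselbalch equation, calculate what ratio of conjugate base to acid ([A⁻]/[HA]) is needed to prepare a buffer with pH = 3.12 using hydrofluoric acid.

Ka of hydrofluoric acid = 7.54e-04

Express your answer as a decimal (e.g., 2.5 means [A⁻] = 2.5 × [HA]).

pKa = -log(7.54e-04) = 3.1226. pH = pKa + log([A⁻]/[HA]), so log([A⁻]/[HA]) = pH − pKa = 3.12 − 3.1226 = -0.0026. [A⁻]/[HA] = 10^(-0.0026) = 0.994

[A⁻]/[HA] = 0.994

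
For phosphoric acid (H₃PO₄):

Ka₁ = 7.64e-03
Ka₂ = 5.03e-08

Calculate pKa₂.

pKa₂ = -log(Ka₂) = -log(5.03e-08) = 7.30.

pK_{a2} = 7.30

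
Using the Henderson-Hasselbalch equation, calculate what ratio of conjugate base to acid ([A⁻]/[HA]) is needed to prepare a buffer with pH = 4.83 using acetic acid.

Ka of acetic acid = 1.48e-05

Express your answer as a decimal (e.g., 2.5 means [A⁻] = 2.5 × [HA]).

pKa = -log(1.48e-05) = 4.8297. pH = pKa + log([A⁻]/[HA]), so log([A⁻]/[HA]) = pH − pKa = 4.83 − 4.8297 = 0.0003. [A⁻]/[HA] = 10^(0.0003) = 1.00

[A⁻]/[HA] = 1.00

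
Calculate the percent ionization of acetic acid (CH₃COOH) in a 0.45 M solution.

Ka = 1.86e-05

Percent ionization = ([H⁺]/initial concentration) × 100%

Using Ka equilibrium: x² + Ka×x - Ka×C = 0. Solving: [H⁺] = 2.8838e-03. Percent = (2.8838e-03/0.45) × 100

Percent ionization = 0.641%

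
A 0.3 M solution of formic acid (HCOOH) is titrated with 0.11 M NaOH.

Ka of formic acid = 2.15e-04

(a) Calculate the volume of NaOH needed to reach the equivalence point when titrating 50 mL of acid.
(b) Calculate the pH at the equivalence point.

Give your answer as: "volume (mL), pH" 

moles acid = 0.3 × 50/1000 = 0.015 mol; V_base = moles/0.11 × 1000 = 136.4 mL. At equivalence only the conjugate base is present: [A⁻] = 0.015/0.186 = 8.0488e-02 M. Kb = Kw/Ka = 4.65e-11; [OH⁻] = √(Kb × [A⁻]) = 1.9348e-06; pOH = 5.71; pH = 14 - pOH = 8.29.

V = 136.4 mL, pH = 8.29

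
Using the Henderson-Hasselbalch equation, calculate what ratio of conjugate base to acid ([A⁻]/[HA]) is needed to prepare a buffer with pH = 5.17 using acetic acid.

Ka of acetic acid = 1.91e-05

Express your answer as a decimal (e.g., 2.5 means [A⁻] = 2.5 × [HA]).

pKa = -log(1.91e-05) = 4.7190. pH = pKa + log([A⁻]/[HA]), so log([A⁻]/[HA]) = pH − pKa = 5.17 − 4.7190 = 0.4510. [A⁻]/[HA] = 10^(0.4510) = 2.83

[A⁻]/[HA] = 2.83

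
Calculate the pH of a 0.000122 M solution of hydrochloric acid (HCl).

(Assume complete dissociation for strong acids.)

[H⁺] = 0.000122 M for strong acid. pH = -log[H⁺] = -log(0.000122)

pH = 3.91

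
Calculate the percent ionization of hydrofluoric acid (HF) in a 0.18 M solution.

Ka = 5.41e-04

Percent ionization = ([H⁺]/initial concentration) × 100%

Using Ka equilibrium: x² + Ka×x - Ka×C = 0. Solving: [H⁺] = 9.6013e-03. Percent = (9.6013e-03/0.18) × 100

Percent ionization = 5.33%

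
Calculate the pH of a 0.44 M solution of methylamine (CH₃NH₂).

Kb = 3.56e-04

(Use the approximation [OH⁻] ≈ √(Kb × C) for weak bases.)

[OH⁻] = √(Kb × C) = √(3.56e-04 × 0.44) = 1.2516e-02. pOH = 1.90, pH = 14 - pOH

pH = 12.10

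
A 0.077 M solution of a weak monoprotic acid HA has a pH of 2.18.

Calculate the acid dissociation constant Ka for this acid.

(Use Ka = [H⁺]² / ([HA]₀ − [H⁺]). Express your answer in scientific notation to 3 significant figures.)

[H⁺] = 10^(−pH) = 10^(−2.18) = 6.607e-03 M. For HA ⇌ H⁺ + A⁻, Ka = [H⁺][A⁻]/[HA] = [H⁺]² / ([HA]₀ − [H⁺]) = (6.607e-03)² / (0.077 − 6.607e-03) = 6.20e-04.

K_a = 6.20e-04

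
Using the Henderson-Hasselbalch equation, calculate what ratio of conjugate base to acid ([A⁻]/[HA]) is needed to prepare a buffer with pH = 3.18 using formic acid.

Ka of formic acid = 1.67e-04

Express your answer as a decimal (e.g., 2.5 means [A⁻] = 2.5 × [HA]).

pKa = -log(1.67e-04) = 3.7773. pH = pKa + log([A⁻]/[HA]), so log([A⁻]/[HA]) = pH − pKa = 3.18 − 3.7773 = -0.5973. [A⁻]/[HA] = 10^(-0.5973) = 0.253

[A⁻]/[HA] = 0.253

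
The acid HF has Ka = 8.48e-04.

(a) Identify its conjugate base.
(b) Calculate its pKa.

(a) The conjugate base is formed by removing one H⁺ from HF, giving F⁻. (b) pKa = -log(Ka) = -log(8.48e-04) = 3.07.

Conjugate base: F⁻; pK_a = 3.07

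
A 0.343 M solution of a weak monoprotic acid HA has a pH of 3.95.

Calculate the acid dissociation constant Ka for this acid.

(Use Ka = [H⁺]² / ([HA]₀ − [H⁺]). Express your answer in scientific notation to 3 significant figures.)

[H⁺] = 10^(−pH) = 10^(−3.95) = 1.122e-04 M. For HA ⇌ H⁺ + A⁻, Ka = [H⁺][A⁻]/[HA] = [H⁺]² / ([HA]₀ − [H⁺]) = (1.122e-04)² / (0.343 − 1.122e-04) = 3.67e-08.

K_a = 3.67e-08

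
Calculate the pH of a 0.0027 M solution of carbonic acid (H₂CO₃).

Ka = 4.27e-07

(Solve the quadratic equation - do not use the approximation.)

x² + Ka×x - Ka×C = 0. Using quadratic formula: [H⁺] = 3.3742e-05

pH = 4.47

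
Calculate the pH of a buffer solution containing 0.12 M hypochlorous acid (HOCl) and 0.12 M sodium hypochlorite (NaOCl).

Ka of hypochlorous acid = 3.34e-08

pKa = -log(3.34e-08) = 7.48. pH = pKa + log([A⁻]/[HA]) = 7.48 + log(0.12/0.12)

pH = 7.48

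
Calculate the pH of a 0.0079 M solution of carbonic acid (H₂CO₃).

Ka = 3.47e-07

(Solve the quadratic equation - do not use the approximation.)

x² + Ka×x - Ka×C = 0. Using quadratic formula: [H⁺] = 5.2184e-05

pH = 4.28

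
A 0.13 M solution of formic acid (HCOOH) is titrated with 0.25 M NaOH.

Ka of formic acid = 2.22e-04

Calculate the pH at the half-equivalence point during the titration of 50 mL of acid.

At half-equivalence [HA] = [A⁻], so Henderson-Hasselbalch gives pH = pKa = -log(2.22e-04) = 3.65.

pH = pKa = 3.65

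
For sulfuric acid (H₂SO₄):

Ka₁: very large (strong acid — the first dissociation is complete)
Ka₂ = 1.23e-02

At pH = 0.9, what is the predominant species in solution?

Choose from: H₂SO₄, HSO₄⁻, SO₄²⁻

The first dissociation is complete, so H₂SO₄ itself is never the predominant species in water; pKa₂ = -log(1.23e-02) = 1.91. For a polyprotic acid the predominant species crosses at each pKa: below pKa_n the protonated form dominates, above it the deprotonated form does. At pH = 0.9, the predominant species is HSO₄⁻.

HSO₄⁻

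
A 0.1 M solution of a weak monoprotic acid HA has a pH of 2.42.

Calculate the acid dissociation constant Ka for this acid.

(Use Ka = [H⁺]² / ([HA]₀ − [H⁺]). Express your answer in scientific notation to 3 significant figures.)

[H⁺] = 10^(−pH) = 10^(−2.42) = 3.802e-03 M. For HA ⇌ H⁺ + A⁻, Ka = [H⁺][A⁻]/[HA] = [H⁺]² / ([HA]₀ − [H⁺]) = (3.802e-03)² / (0.1 − 3.802e-03) = 1.50e-04.

K_a = 1.50e-04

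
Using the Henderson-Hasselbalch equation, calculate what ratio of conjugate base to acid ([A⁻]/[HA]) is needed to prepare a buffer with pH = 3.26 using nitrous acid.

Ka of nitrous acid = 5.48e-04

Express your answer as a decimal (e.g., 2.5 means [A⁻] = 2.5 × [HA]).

pKa = -log(5.48e-04) = 3.2612. pH = pKa + log([A⁻]/[HA]), so log([A⁻]/[HA]) = pH − pKa = 3.26 − 3.2612 = -0.0012. [A⁻]/[HA] = 10^(-0.0012) = 0.997

[A⁻]/[HA] = 0.997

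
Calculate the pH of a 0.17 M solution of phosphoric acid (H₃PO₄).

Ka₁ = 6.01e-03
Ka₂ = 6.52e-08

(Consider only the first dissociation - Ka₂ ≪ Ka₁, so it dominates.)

First dissociation dominates. From Ka₁ = [H⁺][HA⁻]/[H₂A], x² + Ka₁·x − Ka₁·C = 0 with C = 0.17 M and Ka₁ = 6.01e-03. Solving: [H⁺] = (−Ka₁ + √(Ka₁² + 4·Ka₁·C)) / 2 = 2.9100e-02 M. pH = -log(2.9100e-02) = 1.54.

pH = 1.54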